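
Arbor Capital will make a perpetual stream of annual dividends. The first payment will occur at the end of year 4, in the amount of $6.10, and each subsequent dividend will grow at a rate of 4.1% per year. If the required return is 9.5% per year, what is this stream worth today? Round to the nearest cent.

Value at end of year 3: C₁ / (r − g) = $6.10 / (0.095 − 0.041) = $112.9630
Discount to today: PV = $112.9630 / (1 + 0.095)^3 = $112.9630 / 1.312932 = $86.04

$86.04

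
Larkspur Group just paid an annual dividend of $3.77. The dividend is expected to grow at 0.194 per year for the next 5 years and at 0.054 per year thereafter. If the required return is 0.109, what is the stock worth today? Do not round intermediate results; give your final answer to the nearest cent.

$128.17

D_1 = 4.50138
D_2 = 5.37465
D_3 = 6.41733
D_4 = 7.66229
D_5 = 9.14878
Terminal value at year 5: TV = D_5×(1+g_2)/(r−g_2) = 9.64281/0.055 = 175.32381
P_0 = D_1/(1+r)^1 + D_2/(1+r)^2 + D_3/(1+r)^3 + D_4/(1+r)^4 + D_5/(1+r)^5 + TV/(1+r)^5
    = 4.05895 + 4.37006 + 4.70500 + 5.06562 + 5.45388 + 104.51609 = 128.16960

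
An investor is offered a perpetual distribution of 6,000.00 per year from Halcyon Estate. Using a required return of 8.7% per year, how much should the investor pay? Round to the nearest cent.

68965.52

Level perpetuity: PV = C / r = 6,000.00 / 0.087 = 68,965.52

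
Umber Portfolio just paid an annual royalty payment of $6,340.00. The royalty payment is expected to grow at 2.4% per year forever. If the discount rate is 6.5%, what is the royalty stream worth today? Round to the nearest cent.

D₁ = D₀ × (1 + g) = $6,340.00 × 1.024 = $6,492.1600
Growing perpetuity: P = D₁ / (r − g) = $6,492.1600 / (0.065 − 0.024) = $158,345.37

$158345.37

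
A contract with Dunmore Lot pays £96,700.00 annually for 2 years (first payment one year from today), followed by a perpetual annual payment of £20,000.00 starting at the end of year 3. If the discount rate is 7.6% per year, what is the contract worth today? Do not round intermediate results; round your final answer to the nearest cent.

PV of 2-year annuity: £96,700.00 × [1 − (1+0.076)^−2] / 0.076 = 173392.08966
Perpetuity value at year 2: £20,000.00 / 0.076 = 263157.89474
PV of perpetuity: 263157.89474 / (1+0.076)^2 = 227296.03545
Total PV = 173392.08966 + 227296.03545 = 400688.12511

£400688.13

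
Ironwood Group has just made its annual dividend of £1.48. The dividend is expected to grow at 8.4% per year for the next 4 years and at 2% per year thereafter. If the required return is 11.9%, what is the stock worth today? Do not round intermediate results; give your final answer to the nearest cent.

D_1 = 1.60432
D_2 = 1.73908
D_3 = 1.88517
D_4 = 2.04352
Terminal value at year 4: TV = D_4×(1+g_2)/(r−g_2) = 2.08439/0.099 = 21.05445
P_0 = D_1/(1+r)^1 + D_2/(1+r)^2 + D_3/(1+r)^3 + D_4/(1+r)^4 + TV/(1+r)^4
    = 1.43371 + 1.38887 + 1.34542 + 1.30334 + 13.42838 = 18.89972

£18.90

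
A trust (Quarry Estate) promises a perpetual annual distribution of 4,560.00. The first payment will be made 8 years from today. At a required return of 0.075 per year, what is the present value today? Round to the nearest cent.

36647.50

Value at end of year 7: C / r = 4,560.00 / 0.075 = 60,800.0000
Discount to today: PV = 60,800.0000 / (1 + 0.075)^7 = 60,800.0000 / 1.659049 = 36,647.50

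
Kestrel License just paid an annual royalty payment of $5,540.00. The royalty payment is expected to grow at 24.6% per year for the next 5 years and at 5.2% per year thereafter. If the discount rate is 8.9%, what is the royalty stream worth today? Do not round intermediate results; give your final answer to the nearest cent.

D_1 = 6902.84000
D_2 = 8600.93864
D_3 = 10716.76955
D_4 = 13353.09485
D_5 = 16637.95619
Terminal value at year 5: TV = D_5×(1+g_2)/(r−g_2) = 17503.12991/0.037 = 473057.56512
P_0 = D_1/(1+r)^1 + D_2/(1+r)^2 + D_3/(1+r)^3 + D_4/(1+r)^4 + D_5/(1+r)^5 + TV/(1+r)^5
    = 6338.69605 + 7252.53928 + 8298.13035 + 9494.46319 + 10863.27009 + 308869.19295 = 351116.29191

$351116.29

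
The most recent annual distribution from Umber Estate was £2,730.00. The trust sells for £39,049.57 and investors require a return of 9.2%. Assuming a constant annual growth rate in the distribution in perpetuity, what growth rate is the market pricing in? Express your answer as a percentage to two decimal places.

2.06%

P = D₀(1+g)/(r−g) ⇒ P(r−g) = D₀(1+g) ⇒ g(P+D₀) = P·r − D₀
g = (P·r − D₀)/(P + D₀) = (£39,049.57×0.092 − £2,730.00) / (£39,049.57 + £2,730.00) = 0.020646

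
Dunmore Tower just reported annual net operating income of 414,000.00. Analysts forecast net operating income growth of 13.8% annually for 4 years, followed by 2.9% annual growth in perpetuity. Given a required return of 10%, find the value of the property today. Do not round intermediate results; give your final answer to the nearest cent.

8677192.41

D_1 = 471132.00000
D_2 = 536148.21600
D_3 = 610136.66981
D_4 = 694335.53024
Terminal value at year 4: TV = D_4×(1+g_2)/(r−g_2) = 714471.26062/0.071 = 10062975.50167
P_0 = D_1/(1+r)^1 + D_2/(1+r)^2 + D_3/(1+r)^3 + D_4/(1+r)^4 + TV/(1+r)^4
    = 428301.81818 + 443097.69917 + 458404.71060 + 474240.50969 + 6873147.66865 = 8677192.40630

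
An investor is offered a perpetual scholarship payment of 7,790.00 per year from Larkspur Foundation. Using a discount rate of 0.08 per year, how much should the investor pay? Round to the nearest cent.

Level perpetuity: PV = C / r = 7,790.00 / 0.08 = 97,375.00

97375.00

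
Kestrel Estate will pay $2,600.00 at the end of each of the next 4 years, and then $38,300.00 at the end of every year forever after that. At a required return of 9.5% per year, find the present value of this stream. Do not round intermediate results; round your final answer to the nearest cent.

PV of 4-year annuity: $2,600.00 × [1 − (1+0.095)^−4] / 0.095 = 8331.65092
Perpetuity value at year 4: $38,300.00 / 0.095 = 403157.89474
PV of perpetuity: 403157.89474 / (1+0.095)^4 = 280426.26779
Total PV = 8331.65092 + 280426.26779 = 288757.91871

$288757.92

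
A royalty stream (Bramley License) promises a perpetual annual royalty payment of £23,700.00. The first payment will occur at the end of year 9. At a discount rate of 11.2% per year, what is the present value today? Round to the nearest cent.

£90509.05

Value at end of year 8: C / r = £23,700.00 / 0.112 = £211,607.1429
Discount to today: PV = £211,607.1429 / (1 + 0.112)^8 = £211,607.1429 / 2.337967 = £90,509.05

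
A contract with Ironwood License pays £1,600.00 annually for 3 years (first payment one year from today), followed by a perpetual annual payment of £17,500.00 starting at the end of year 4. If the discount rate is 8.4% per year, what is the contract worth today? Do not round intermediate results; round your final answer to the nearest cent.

£167651.45

PV of 3-year annuity: £1,600.00 × [1 − (1+0.084)^−3] / 0.084 = 4093.77490
Perpetuity value at year 3: £17,500.00 / 0.084 = 208333.33333
PV of perpetuity: 208333.33333 / (1+0.084)^3 = 163557.67035
Total PV = 4093.77490 + 163557.67035 = 167651.44525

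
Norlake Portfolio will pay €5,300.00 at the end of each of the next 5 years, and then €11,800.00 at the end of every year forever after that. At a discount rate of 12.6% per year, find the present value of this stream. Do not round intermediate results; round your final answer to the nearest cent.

€70563.89

PV of 5-year annuity: €5,300.00 × [1 − (1+0.126)^−5] / 0.126 = 18824.70953
Perpetuity value at year 5: €11,800.00 / 0.126 = 93650.79365
PV of perpetuity: 93650.79365 / (1+0.126)^5 = 51739.17621
Total PV = 18824.70953 + 51739.17621 = 70563.88574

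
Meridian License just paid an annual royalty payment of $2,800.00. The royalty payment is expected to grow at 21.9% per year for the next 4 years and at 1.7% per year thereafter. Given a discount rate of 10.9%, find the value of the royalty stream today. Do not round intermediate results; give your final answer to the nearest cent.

$59450.18

D_1 = 3413.20000
D_2 = 4160.69080
D_3 = 5071.88209
D_4 = 6182.62426
Terminal value at year 4: TV = D_4×(1+g_2)/(r−g_2) = 6287.72887/0.092 = 68344.87907
P_0 = D_1/(1+r)^1 + D_2/(1+r)^2 + D_3/(1+r)^3 + D_4/(1+r)^4 + TV/(1+r)^4
    = 3077.72768 + 3383.00275 + 3718.55757 + 4087.39556 + 45183.49226 = 59450.17583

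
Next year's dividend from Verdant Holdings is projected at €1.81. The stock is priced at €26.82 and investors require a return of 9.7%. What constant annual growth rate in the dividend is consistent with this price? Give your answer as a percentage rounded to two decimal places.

P = D₁/(r−g) ⇒ g = r − D₁/P = 0.097 − €1.81/€26.82 = 0.029513

2.95%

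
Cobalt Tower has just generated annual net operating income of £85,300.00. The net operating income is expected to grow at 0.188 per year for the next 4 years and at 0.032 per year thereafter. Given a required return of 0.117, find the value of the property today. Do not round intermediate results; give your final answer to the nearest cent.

D_1 = 101336.40000
D_2 = 120387.64320
D_3 = 143020.52012
D_4 = 169908.37790
Terminal value at year 4: TV = D_4×(1+g_2)/(r−g_2) = 175345.44600/0.085 = 2062887.59997
P_0 = D_1/(1+r)^1 + D_2/(1+r)^2 + D_3/(1+r)^3 + D_4/(1+r)^4 + TV/(1+r)^4
    = 90721.93375 + 96488.50250 + 102621.61233 + 109144.56173 + 1325143.38474 = 1724119.99505

£1724120.00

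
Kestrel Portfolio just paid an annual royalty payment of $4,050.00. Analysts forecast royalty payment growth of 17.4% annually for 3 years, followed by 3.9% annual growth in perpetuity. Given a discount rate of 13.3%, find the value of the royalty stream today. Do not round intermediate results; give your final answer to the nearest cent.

D_1 = 4754.70000
D_2 = 5582.01780
D_3 = 6553.28890
Terminal value at year 3: TV = D_3×(1+g_2)/(r−g_2) = 6808.86716/0.094 = 72434.75707
P_0 = D_1/(1+r)^1 + D_2/(1+r)^2 + D_3/(1+r)^3 + TV/(1+r)^3
    = 4196.55781 + 4348.41913 + 4505.77586 + 49803.20344 = 62853.95624

$62853.96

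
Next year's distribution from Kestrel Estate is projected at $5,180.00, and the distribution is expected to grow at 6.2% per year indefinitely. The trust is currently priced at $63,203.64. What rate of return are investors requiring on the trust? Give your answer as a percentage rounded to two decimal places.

14.40%

P = D₁/(r − g) ⇒ r = D₁/P + g = $5,180.0000/$63,203.64 + 0.062 = 0.081957 + 0.062 = 0.143957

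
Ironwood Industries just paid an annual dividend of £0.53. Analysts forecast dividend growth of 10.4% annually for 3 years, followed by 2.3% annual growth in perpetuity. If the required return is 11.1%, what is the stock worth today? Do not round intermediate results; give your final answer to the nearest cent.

D_1 = 0.58512
D_2 = 0.64597
D_3 = 0.71315
Terminal value at year 3: TV = D_3×(1+g_2)/(r−g_2) = 0.72956/0.088 = 8.29041
P_0 = D_1/(1+r)^1 + D_2/(1+r)^2 + D_3/(1+r)^3 + TV/(1+r)^3
    = 0.52666 + 0.52334 + 0.52004 + 6.04552 = 7.61557

£7.62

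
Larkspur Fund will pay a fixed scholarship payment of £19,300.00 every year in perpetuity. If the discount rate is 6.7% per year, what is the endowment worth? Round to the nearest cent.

Level perpetuity: PV = C / r = £19,300.00 / 0.067 = £288,059.70

£288059.70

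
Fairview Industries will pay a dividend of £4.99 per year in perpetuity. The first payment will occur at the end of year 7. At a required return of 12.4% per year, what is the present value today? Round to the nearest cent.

Value at end of year 6: C / r = £4.99 / 0.124 = £40.2419
Discount to today: PV = £40.2419 / (1 + 0.124)^6 = £40.2419 / 2.016498 = £19.96

£19.96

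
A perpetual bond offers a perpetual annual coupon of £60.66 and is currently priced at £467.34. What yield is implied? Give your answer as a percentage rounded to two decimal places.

12.98%

P = C/r ⇒ r = C/P = £60.66/£467.34 = 0.129798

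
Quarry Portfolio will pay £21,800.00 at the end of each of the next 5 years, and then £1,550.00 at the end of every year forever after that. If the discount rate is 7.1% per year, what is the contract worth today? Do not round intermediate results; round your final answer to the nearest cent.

£104638.14

PV of 5-year annuity: £21,800.00 × [1 − (1+0.071)^−5] / 0.071 = 89145.48442
Perpetuity value at year 5: £1,550.00 / 0.071 = 21830.98592
PV of perpetuity: 21830.98592 / (1+0.071)^5 = 15492.66019
Total PV = 89145.48442 + 15492.66019 = 104638.14461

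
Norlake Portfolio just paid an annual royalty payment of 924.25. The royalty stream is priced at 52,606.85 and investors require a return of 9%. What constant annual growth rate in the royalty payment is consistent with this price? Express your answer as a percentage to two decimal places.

P = D₀(1+g)/(r−g) ⇒ P(r−g) = D₀(1+g) ⇒ g(P+D₀) = P·r − D₀
g = (P·r − D₀)/(P + D₀) = (52,606.85×0.09 − 924.25) / (52,606.85 + 924.25) = 0.071180

7.12%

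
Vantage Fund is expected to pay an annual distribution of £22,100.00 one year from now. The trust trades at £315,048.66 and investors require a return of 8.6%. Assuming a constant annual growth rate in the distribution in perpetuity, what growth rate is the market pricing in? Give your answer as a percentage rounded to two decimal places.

P = D₁/(r−g) ⇒ g = r − D₁/P = 0.086 − £22,100.00/£315,048.66 = 0.015852

1.59%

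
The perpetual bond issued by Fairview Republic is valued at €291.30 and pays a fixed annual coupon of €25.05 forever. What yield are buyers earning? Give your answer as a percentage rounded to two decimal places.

8.60%

P = C/r ⇒ r = C/P = €25.05/€291.30 = 0.085994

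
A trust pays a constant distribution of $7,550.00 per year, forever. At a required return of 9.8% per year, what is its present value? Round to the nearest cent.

Level perpetuity: PV = C / r = $7,550.00 / 0.098 = $77,040.82

$77040.82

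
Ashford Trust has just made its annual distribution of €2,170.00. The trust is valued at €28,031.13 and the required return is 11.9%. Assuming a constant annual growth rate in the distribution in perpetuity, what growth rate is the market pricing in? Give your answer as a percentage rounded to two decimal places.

P = D₀(1+g)/(r−g) ⇒ P(r−g) = D₀(1+g) ⇒ g(P+D₀) = P·r − D₀
g = (P·r − D₀)/(P + D₀) = (€28,031.13×0.119 − €2,170.00) / (€28,031.13 + €2,170.00) = 0.038598

3.86%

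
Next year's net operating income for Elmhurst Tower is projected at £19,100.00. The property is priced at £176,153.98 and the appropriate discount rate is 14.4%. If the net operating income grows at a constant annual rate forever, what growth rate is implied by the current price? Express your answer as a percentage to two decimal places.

3.56%

P = D₁/(r−g) ⇒ g = r − D₁/P = 0.144 − £19,100.00/£176,153.98 = 0.035572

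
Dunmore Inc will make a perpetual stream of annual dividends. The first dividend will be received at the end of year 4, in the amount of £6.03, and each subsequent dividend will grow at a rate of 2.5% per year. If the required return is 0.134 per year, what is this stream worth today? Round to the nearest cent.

Value at end of year 3: C₁ / (r − g) = £6.03 / (0.134 − 0.025) = £55.3211
Discount to today: PV = £55.3211 / (1 + 0.134)^3 = £55.3211 / 1.458274 = £37.94

£37.94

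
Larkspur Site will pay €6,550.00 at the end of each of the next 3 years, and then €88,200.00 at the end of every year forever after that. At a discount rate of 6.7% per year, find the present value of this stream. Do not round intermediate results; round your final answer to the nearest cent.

PV of 3-year annuity: €6,550.00 × [1 − (1+0.067)^−3] / 0.067 = 17283.92339
Perpetuity value at year 3: €88,200.00 / 0.067 = 1316417.91045
PV of perpetuity: 1316417.91045 / (1+0.067)^3 = 1083678.66727
Total PV = 17283.92339 + 1083678.66727 = 1100962.59066

€1100962.59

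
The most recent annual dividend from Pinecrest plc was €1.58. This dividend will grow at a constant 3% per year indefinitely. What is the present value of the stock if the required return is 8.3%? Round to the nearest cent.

€30.71

D₁ = D₀ × (1 + g) = €1.58 × 1.03 = €1.6274
Growing perpetuity: P = D₁ / (r − g) = €1.6274 / (0.083 − 0.03) = €30.71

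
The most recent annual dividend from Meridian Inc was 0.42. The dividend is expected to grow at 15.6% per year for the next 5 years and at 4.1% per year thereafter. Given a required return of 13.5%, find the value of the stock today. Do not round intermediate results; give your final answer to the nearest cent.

D_1 = 0.48552
D_2 = 0.56126
D_3 = 0.64882
D_4 = 0.75003
D_5 = 0.86704
Terminal value at year 5: TV = D_5×(1+g_2)/(r−g_2) = 0.90259/0.094 = 9.60199
P_0 = D_1/(1+r)^1 + D_2/(1+r)^2 + D_3/(1+r)^3 + D_4/(1+r)^4 + D_5/(1+r)^5 + TV/(1+r)^5
    = 0.42777 + 0.43569 + 0.44375 + 0.45196 + 0.46032 + 5.09779 = 7.31727

7.32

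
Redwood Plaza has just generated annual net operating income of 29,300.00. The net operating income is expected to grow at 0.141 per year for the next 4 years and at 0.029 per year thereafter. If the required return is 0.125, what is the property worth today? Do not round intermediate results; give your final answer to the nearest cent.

453737.44

D_1 = 33431.30000
D_2 = 38145.11330
D_3 = 43523.57428
D_4 = 49660.39825
Terminal value at year 4: TV = D_4×(1+g_2)/(r−g_2) = 51100.54980/0.096 = 532297.39372
P_0 = D_1/(1+r)^1 + D_2/(1+r)^2 + D_3/(1+r)^3 + D_4/(1+r)^4 + TV/(1+r)^4
    = 29716.71111 + 30139.34878 + 30567.99730 + 31002.74215 + 332310.64238 = 453737.44172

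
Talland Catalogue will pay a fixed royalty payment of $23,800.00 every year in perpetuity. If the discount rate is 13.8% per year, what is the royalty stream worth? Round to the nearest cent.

Level perpetuity: PV = C / r = $23,800.00 / 0.138 = $172,463.77

$172463.77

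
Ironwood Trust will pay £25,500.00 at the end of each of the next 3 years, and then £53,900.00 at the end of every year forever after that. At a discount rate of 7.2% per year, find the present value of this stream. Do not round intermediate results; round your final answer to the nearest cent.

PV of 3-year annuity: £25,500.00 × [1 − (1+0.072)^−3] / 0.072 = 66676.27937
Perpetuity value at year 3: £53,900.00 / 0.072 = 748611.11111
PV of perpetuity: 748611.11111 / (1+0.072)^3 = 607675.75981
Total PV = 66676.27937 + 607675.75981 = 674352.03918

£674352.04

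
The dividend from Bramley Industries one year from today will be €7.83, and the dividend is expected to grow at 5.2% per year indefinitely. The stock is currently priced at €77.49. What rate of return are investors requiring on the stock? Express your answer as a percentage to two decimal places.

15.30%

P = D₁/(r − g) ⇒ r = D₁/P + g = €7.8300/€77.49 + 0.052 = 0.101045 + 0.052 = 0.153045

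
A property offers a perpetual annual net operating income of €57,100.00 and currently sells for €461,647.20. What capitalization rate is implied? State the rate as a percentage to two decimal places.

12.37%

P = C/r ⇒ r = C/P = €57,100.00/€461,647.20 = 0.123688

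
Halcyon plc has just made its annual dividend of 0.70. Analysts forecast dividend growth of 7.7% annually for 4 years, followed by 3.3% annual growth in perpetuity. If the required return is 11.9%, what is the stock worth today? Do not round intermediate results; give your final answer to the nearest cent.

9.76

D_1 = 0.75390
D_2 = 0.81195
D_3 = 0.87447
D_4 = 0.94180
Terminal value at year 4: TV = D_4×(1+g_2)/(r−g_2) = 0.97288/0.086 = 11.31261
P_0 = D_1/(1+r)^1 + D_2/(1+r)^2 + D_3/(1+r)^3 + D_4/(1+r)^4 + TV/(1+r)^4
    = 0.67373 + 0.64844 + 0.62410 + 0.60068 + 7.21510 = 9.76204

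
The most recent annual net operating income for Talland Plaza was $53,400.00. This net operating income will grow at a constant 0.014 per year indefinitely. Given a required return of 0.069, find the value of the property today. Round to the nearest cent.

$984501.82

D₁ = D₀ × (1 + g) = $53,400.00 × 1.014 = $54,147.6000
Growing perpetuity: P = D₁ / (r − g) = $54,147.6000 / (0.069 − 0.014) = $984,501.82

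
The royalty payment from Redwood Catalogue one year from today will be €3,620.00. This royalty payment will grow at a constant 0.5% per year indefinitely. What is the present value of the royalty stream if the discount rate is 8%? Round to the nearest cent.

Growing perpetuity: P = D₁ / (r − g) = €3,620.0000 / (0.08 − 0.005) = €48,266.67

€48266.67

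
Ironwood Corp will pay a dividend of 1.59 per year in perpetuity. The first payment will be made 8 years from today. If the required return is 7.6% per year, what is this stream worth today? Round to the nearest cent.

Value at end of year 7: C / r = 1.59 / 0.076 = 20.9211
Discount to today: PV = 20.9211 / (1 + 0.076)^7 = 20.9211 / 1.669882 = 12.53

12.53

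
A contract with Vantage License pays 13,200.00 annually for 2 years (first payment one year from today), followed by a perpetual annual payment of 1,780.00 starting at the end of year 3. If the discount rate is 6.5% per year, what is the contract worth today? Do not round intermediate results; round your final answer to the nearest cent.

PV of 2-year annuity: 13,200.00 × [1 − (1+0.065)^−2] / 0.065 = 24032.26873
Perpetuity value at year 2: 1,780.00 / 0.065 = 27384.61538
PV of perpetuity: 27384.61538 / (1+0.065)^2 = 24143.90036
Total PV = 24032.26873 + 24143.90036 = 48176.16909

48176.17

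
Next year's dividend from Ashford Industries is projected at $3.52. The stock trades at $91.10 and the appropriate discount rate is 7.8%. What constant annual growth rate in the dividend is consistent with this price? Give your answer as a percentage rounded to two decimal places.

P = D₁/(r−g) ⇒ g = r − D₁/P = 0.078 − $3.52/$91.10 = 0.039361

3.94%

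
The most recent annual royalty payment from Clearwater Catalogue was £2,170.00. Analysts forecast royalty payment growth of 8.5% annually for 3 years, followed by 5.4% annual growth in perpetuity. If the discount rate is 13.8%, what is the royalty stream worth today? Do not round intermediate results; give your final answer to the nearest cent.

£29520.68

D_1 = 2354.45000
D_2 = 2554.57825
D_3 = 2771.71740
Terminal value at year 3: TV = D_3×(1+g_2)/(r−g_2) = 2921.39014/0.084 = 34778.45406
P_0 = D_1/(1+r)^1 + D_2/(1+r)^2 + D_3/(1+r)^3 + TV/(1+r)^3
    = 2068.93673 + 1972.58028 + 1880.71142 + 23598.45047 = 29520.67890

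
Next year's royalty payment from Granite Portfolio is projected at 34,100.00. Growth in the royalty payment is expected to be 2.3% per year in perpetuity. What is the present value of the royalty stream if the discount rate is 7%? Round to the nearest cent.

725531.91

Growing perpetuity: P = D₁ / (r − g) = 34,100.0000 / (0.07 − 0.023) = 725,531.91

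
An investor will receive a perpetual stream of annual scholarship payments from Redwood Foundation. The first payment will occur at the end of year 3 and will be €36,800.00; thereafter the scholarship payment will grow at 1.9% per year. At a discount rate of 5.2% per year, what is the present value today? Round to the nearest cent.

Value at end of year 2: C₁ / (r − g) = €36,800.00 / (0.052 − 0.019) = €1,115,151.5152
Discount to today: PV = €1,115,151.5152 / (1 + 0.052)^2 = €1,115,151.5152 / 1.106704 = €1,007,633.04

€1007633.04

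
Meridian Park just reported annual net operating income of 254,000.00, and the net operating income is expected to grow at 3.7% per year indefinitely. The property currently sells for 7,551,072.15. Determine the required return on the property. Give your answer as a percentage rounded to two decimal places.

D₁ = 254,000.00 × 1.037 = 263,398.0000
P = D₁/(r − g) ⇒ r = D₁/P + g = 263,398.0000/7,551,072.15 + 0.037 = 0.034882 + 0.037 = 0.071882

7.19%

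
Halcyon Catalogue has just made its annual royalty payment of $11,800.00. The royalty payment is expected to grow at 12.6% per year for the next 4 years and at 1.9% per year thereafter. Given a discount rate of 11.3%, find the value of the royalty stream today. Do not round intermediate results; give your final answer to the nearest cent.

$182593.35

D_1 = 13286.80000
D_2 = 14960.93680
D_3 = 16846.01484
D_4 = 18968.61271
Terminal value at year 4: TV = D_4×(1+g_2)/(r−g_2) = 19329.01635/0.094 = 205627.83349
P_0 = D_1/(1+r)^1 + D_2/(1+r)^2 + D_3/(1+r)^3 + D_4/(1+r)^4 + TV/(1+r)^4
    = 11937.82570 + 12077.26122 + 12218.32536 + 12361.03716 + 133998.90284 = 182593.35227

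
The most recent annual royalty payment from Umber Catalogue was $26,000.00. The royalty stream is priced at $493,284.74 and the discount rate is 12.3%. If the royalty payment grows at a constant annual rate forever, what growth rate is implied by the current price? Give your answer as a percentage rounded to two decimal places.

6.68%

P = D₀(1+g)/(r−g) ⇒ P(r−g) = D₀(1+g) ⇒ g(P+D₀) = P·r − D₀
g = (P·r − D₀)/(P + D₀) = ($493,284.74×0.123 − $26,000.00) / ($493,284.74 + $26,000.00) = 0.066773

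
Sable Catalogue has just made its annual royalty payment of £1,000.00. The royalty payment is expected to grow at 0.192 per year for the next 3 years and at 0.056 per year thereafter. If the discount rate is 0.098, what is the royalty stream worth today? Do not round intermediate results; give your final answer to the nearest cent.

£35712.52

D_1 = 1192.00000
D_2 = 1420.86400
D_3 = 1693.66989
Terminal value at year 3: TV = D_3×(1+g_2)/(r−g_2) = 1788.51540/0.042 = 42583.70004
P_0 = D_1/(1+r)^1 + D_2/(1+r)^2 + D_3/(1+r)^3 + TV/(1+r)^3
    = 1085.61020 + 1178.54951 + 1279.44537 + 32168.91207 = 35712.51715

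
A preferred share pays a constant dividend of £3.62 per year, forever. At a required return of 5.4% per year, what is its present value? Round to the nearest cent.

Level perpetuity: PV = C / r = £3.62 / 0.054 = £67.04

£67.04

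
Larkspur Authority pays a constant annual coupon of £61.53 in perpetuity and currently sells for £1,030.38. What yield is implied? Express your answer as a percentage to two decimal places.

P = C/r ⇒ r = C/P = £61.53/£1,030.38 = 0.059716

5.97%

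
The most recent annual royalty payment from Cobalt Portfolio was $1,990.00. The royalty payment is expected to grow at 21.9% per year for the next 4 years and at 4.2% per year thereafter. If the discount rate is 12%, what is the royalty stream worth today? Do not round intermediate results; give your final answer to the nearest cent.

D_1 = 2425.81000
D_2 = 2957.06239
D_3 = 3604.65905
D_4 = 4394.07939
Terminal value at year 4: TV = D_4×(1+g_2)/(r−g_2) = 4578.63072/0.078 = 58700.39385
P_0 = D_1/(1+r)^1 + D_2/(1+r)^2 + D_3/(1+r)^3 + D_4/(1+r)^4 + TV/(1+r)^4
    = 2165.90179 + 2357.35203 + 2565.72511 + 2792.51689 + 37305.16150 = 47186.65732

$47186.66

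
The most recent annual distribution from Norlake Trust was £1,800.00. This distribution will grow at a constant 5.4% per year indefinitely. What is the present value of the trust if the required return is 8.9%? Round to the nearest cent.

£54205.71

D₁ = D₀ × (1 + g) = £1,800.00 × 1.054 = £1,897.2000
Growing perpetuity: P = D₁ / (r − g) = £1,897.2000 / (0.089 − 0.054) = £54,205.71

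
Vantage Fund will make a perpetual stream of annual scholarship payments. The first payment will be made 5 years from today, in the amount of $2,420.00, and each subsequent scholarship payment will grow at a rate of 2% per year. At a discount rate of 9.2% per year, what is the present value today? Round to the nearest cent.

Value at end of year 4: C₁ / (r − g) = $2,420.00 / (0.092 − 0.02) = $33,611.1111
Discount to today: PV = $33,611.1111 / (1 + 0.092)^4 = $33,611.1111 / 1.421970 = $23,637.00

$23637.00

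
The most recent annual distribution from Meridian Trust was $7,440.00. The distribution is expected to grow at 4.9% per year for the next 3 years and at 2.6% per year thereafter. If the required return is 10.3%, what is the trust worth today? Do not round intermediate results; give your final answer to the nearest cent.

$105481.52

D_1 = 7804.56000
D_2 = 8186.98344
D_3 = 8588.14563
Terminal value at year 3: TV = D_3×(1+g_2)/(r−g_2) = 8811.43741/0.077 = 114434.25214
P_0 = D_1/(1+r)^1 + D_2/(1+r)^2 + D_3/(1+r)^3 + TV/(1+r)^3
    = 7075.75703 + 6729.34644 + 6399.89521 + 85276.52574 = 105481.52441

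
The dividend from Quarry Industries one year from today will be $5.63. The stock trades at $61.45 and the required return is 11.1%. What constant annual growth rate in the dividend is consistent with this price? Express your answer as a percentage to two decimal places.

1.94%

P = D₁/(r−g) ⇒ g = r − D₁/P = 0.111 − $5.63/$61.45 = 0.019381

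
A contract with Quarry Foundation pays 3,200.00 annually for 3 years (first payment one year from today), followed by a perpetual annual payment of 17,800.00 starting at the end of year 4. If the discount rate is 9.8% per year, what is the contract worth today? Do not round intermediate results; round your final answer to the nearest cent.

PV of 3-year annuity: 3,200.00 × [1 − (1+0.098)^−3] / 0.098 = 7986.03007
Perpetuity value at year 3: 17,800.00 / 0.098 = 181632.65306
PV of perpetuity: 181632.65306 / (1+0.098)^3 = 137210.36078
Total PV = 7986.03007 + 137210.36078 = 145196.39086

145196.39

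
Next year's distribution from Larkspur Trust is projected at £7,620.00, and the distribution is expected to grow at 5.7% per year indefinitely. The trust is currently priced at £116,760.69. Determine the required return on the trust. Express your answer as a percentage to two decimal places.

P = D₁/(r − g) ⇒ r = D₁/P + g = £7,620.0000/£116,760.69 + 0.057 = 0.065262 + 0.057 = 0.122262

12.23%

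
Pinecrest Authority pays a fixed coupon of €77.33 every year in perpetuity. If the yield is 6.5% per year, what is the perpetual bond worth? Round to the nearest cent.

€1189.69

Level perpetuity: PV = C / r = €77.33 / 0.065 = €1,189.69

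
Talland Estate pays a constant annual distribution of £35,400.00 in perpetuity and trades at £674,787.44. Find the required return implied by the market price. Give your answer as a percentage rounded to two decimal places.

5.25%

P = C/r ⇒ r = C/P = £35,400.00/£674,787.44 = 0.052461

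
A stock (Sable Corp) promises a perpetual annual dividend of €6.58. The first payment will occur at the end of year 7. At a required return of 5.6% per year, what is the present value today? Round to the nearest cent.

Value at end of year 6: C / r = €6.58 / 0.056 = €117.5000
Discount to today: PV = €117.5000 / (1 + 0.056)^6 = €117.5000 / 1.386703 = €84.73

€84.73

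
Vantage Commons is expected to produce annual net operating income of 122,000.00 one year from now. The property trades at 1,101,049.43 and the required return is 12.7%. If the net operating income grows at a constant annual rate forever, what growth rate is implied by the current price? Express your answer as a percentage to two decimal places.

1.62%

P = D₁/(r−g) ⇒ g = r − D₁/P = 0.127 − 122,000.00/1,101,049.43 = 0.016197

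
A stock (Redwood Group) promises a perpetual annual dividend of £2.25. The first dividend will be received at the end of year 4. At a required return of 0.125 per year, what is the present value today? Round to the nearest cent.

Value at end of year 3: C / r = £2.25 / 0.125 = £18.0000
Discount to today: PV = £18.0000 / (1 + 0.125)^3 = £18.0000 / 1.423828 = £12.64

£12.64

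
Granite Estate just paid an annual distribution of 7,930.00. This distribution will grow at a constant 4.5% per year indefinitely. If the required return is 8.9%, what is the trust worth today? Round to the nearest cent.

D₁ = D₀ × (1 + g) = 7,930.00 × 1.045 = 8,286.8500
Growing perpetuity: P = D₁ / (r − g) = 8,286.8500 / (0.089 − 0.045) = 188,337.50

188337.50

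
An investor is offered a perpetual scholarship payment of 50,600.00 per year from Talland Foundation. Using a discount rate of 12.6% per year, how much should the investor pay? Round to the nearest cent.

Level perpetuity: PV = C / r = 50,600.00 / 0.126 = 401,587.30

401587.30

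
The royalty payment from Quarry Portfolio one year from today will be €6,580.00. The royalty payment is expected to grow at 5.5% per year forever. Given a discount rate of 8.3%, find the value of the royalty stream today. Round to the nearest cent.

€235000.00

Growing perpetuity: P = D₁ / (r − g) = €6,580.0000 / (0.083 − 0.055) = €235,000.00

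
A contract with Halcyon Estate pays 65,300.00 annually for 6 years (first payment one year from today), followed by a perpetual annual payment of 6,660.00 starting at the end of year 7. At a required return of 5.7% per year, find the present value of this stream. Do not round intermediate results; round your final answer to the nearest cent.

407932.04

PV of 6-year annuity: 65,300.00 × [1 − (1+0.057)^−6] / 0.057 = 324150.28821
Perpetuity value at year 6: 6,660.00 / 0.057 = 116842.10526
PV of perpetuity: 116842.10526 / (1+0.057)^6 = 83781.75428
Total PV = 324150.28821 + 83781.75428 = 407932.04249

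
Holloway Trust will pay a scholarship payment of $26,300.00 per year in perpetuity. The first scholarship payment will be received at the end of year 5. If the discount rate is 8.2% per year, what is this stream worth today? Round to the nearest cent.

$234009.16

Value at end of year 4: C / r = $26,300.00 / 0.082 = $320,731.7073
Discount to today: PV = $320,731.7073 / (1 + 0.082)^4 = $320,731.7073 / 1.370595 = $234,009.16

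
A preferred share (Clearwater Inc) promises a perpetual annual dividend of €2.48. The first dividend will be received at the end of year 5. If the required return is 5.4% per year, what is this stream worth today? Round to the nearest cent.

€37.21

Value at end of year 4: C / r = €2.48 / 0.054 = €45.9259
Discount to today: PV = €45.9259 / (1 + 0.054)^4 = €45.9259 / 1.234134 = €37.21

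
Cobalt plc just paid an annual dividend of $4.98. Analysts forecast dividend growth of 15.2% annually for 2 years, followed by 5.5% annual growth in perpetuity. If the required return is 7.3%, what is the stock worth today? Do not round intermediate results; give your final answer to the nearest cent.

$347.53

D_1 = 5.73696
D_2 = 6.60898
Terminal value at year 2: TV = D_2×(1+g_2)/(r−g_2) = 6.97247/0.018 = 387.35954
P_0 = D_1/(1+r)^1 + D_2/(1+r)^2 + TV/(1+r)^2
    = 5.34665 + 5.74030 + 336.44557 = 347.53253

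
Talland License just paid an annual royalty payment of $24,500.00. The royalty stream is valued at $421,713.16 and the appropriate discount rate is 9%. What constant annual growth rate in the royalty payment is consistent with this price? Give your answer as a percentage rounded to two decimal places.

3.02%

P = D₀(1+g)/(r−g) ⇒ P(r−g) = D₀(1+g) ⇒ g(P+D₀) = P·r − D₀
g = (P·r − D₀)/(P + D₀) = ($421,713.16×0.09 − $24,500.00) / ($421,713.16 + $24,500.00) = 0.030152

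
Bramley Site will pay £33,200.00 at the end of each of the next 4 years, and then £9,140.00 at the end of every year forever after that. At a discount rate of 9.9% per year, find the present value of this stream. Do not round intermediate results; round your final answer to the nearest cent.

£168755.58

PV of 4-year annuity: £33,200.00 × [1 − (1+0.099)^−4] / 0.099 = 105467.74933
Perpetuity value at year 4: £9,140.00 / 0.099 = 92323.23232
PV of perpetuity: 92323.23232 / (1+0.099)^4 = 63287.83386
Total PV = 105467.74933 + 63287.83386 = 168755.58319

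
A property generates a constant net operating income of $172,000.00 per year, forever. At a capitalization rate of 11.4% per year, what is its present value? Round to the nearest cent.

$1508771.93

Level perpetuity: PV = C / r = $172,000.00 / 0.114 = $1,508,771.93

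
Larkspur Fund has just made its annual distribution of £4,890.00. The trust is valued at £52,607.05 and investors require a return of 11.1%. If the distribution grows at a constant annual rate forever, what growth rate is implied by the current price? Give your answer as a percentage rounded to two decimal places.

P = D₀(1+g)/(r−g) ⇒ P(r−g) = D₀(1+g) ⇒ g(P+D₀) = P·r − D₀
g = (P·r − D₀)/(P + D₀) = (£52,607.05×0.111 − £4,890.00) / (£52,607.05 + £4,890.00) = 0.016512

1.65%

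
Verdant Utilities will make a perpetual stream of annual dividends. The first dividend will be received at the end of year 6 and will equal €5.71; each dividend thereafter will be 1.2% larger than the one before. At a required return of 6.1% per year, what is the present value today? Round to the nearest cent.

Value at end of year 5: C₁ / (r − g) = €5.71 / (0.061 − 0.012) = €116.5306
Discount to today: PV = €116.5306 / (1 + 0.061)^5 = €116.5306 / 1.344550 = €86.67

€86.67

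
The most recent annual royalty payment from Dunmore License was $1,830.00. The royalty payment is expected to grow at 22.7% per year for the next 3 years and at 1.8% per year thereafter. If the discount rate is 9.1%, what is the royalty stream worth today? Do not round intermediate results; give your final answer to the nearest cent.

$43278.43

D_1 = 2245.41000
D_2 = 2755.11807
D_3 = 3380.52987
Terminal value at year 3: TV = D_3×(1+g_2)/(r−g_2) = 3441.37941/0.073 = 47142.18369
P_0 = D_1/(1+r)^1 + D_2/(1+r)^2 + D_3/(1+r)^3 + TV/(1+r)^3
    = 2058.12099 + 2314.67869 + 2603.21793 + 36302.40888 = 43278.42649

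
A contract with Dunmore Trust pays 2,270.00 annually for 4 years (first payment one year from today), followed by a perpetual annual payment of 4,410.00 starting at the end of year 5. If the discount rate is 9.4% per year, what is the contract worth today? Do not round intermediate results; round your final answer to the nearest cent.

PV of 4-year annuity: 2,270.00 × [1 − (1+0.094)^−4] / 0.094 = 7290.05632
Perpetuity value at year 4: 4,410.00 / 0.094 = 46914.89362
PV of perpetuity: 46914.89362 / (1+0.094)^4 = 32752.27319
Total PV = 7290.05632 + 32752.27319 = 40042.32951

40042.33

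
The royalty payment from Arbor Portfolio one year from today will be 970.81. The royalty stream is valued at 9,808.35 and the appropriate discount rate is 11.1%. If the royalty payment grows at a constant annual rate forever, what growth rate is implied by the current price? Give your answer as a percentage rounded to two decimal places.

1.20%

P = D₁/(r−g) ⇒ g = r − D₁/P = 0.111 − 970.81/9,808.35 = 0.012022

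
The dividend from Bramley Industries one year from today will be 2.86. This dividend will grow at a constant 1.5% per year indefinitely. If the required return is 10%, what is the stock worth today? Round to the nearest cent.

Growing perpetuity: P = D₁ / (r − g) = 2.8600 / (0.1 − 0.015) = 33.65

33.65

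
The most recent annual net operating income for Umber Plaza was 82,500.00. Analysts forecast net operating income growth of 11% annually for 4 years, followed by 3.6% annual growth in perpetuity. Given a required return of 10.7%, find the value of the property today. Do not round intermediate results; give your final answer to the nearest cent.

D_1 = 91575.00000
D_2 = 101648.25000
D_3 = 112829.55750
D_4 = 125240.80883
Terminal value at year 4: TV = D_4×(1+g_2)/(r−g_2) = 129749.47794/0.071 = 1827457.43581
P_0 = D_1/(1+r)^1 + D_2/(1+r)^2 + D_3/(1+r)^3 + D_4/(1+r)^4 + TV/(1+r)^4
    = 82723.57724 + 82947.76037 + 83172.55105 + 83397.95092 + 1216905.31198 = 1549147.15156

1549147.15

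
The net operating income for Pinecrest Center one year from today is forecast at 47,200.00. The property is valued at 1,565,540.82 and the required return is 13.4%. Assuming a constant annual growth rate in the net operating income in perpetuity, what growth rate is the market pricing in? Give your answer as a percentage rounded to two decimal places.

P = D₁/(r−g) ⇒ g = r − D₁/P = 0.134 − 47,200.00/1,565,540.82 = 0.103851

10.39%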